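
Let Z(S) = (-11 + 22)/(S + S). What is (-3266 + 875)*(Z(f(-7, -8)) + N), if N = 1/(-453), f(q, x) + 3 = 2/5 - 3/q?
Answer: 139121929/22952 ≈ 6061.4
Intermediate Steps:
f(q, x) = -13/5 - 3/q (f(q, x) = -3 + (2/5 - 3/q) = -3 + (2*(⅕) - 3/q) = -3 + (⅖ - 3/q) = -13/5 - 3/q)
N = -1/453 ≈ -0.0022075
Z(S) = 11/(2*S) (Z(S) = 11/((2*S)) = 11*(1/(2*S)) = 11/(2*S))
(-3266 + 875)*(Z(f(-7, -8)) + N) = (-3266 + 875)*(11/(2*(-13/5 - 3/(-7))) - 1/453) = -2391*(11/(2*(-13/5 - 3*(-⅐))) - 1/453) = -2391*(11/(2*(-13/5 + 3/7)) - 1/453) = -2391*(11/(2*(-76/35)) - 1/453) = -2391*((11/2)*(-35/76) - 1/453) = -2391*(-385/152 - 1/453) = -2391*(-174557/68856) = 139121929/22952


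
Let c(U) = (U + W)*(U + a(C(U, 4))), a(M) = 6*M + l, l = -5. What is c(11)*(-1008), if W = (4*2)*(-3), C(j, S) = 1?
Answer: 157248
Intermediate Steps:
W = -24 (W = 8*(-3) = -24)
a(M) = -5 + 6*M (a(M) = 6*M - 5 = -5 + 6*M)
c(U) = (1 + U)*(-24 + U) (c(U) = (U - 24)*(U + (-5 + 6*1)) = (-24 + U)*(U + (-5 + 6)) = (-24 + U)*(U + 1) = (-24 + U)*(1 + U) = (1 + U)*(-24 + U))
c(11)*(-1008) = (-24 + 11**2 - 23*11)*(-1008) = (-24 + 121 - 253)*(-1008) = -156*(-1008) = 157248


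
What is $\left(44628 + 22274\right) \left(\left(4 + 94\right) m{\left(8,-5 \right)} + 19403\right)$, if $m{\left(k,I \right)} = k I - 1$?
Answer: $1029287270$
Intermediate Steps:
$m{\left(k,I \right)} = -1 + I k$ ($m{\left(k,I \right)} = I k - 1 = -1 + I k$)
$\left(44628 + 22274\right) \left(\left(4 + 94\right) m{\left(8,-5 \right)} + 19403\right) = \left(44628 + 22274\right) \left(\left(4 + 94\right) \left(-1 - 40\right) + 19403\right) = 66902 \left(98 \left(-1 - 40\right) + 19403\right) = 66902 \left(98 \left(-41\right) + 19403\right) = 66902 \left(-4018 + 19403\right) = 66902 \cdot 15385 = 1029287270$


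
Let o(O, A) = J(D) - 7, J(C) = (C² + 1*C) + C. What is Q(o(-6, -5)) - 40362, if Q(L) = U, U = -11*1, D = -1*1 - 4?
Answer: -40373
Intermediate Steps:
D = -5 (D = -1 - 4 = -5)
U = -11
J(C) = C² + 2*C (J(C) = (C² + C) + C = (C + C²) + C = C² + 2*C)
o(O, A) = 8 (o(O, A) = -5*(2 - 5) - 7 = -5*(-3) - 7 = 15 - 7 = 8)
Q(L) = -11
Q(o(-6, -5)) - 40362 = -11 - 40362 = -40373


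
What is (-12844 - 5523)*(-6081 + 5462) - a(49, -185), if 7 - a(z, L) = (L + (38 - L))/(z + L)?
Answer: 773103269/68 ≈ 1.1369e+7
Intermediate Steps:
a(z, L) = 7 - 38/(L + z) (a(z, L) = 7 - (L + (38 - L))/(z + L) = 7 - 38/(L + z))
(-12844 - 5523)*(-6081 + 5462) - a(49, -185) = (-12844 - 5523)*(-6081 + 5462) - (-38 + 7*(-185) + 7*49)/(-185 + 49) = -18367*(-619) - (-38 - 1295 + 343)/(-136) = 11369173 - (-1)*(-990)/136 = 11369173 - 1*495/68 = 11369173 - 495/68 = 773103269/68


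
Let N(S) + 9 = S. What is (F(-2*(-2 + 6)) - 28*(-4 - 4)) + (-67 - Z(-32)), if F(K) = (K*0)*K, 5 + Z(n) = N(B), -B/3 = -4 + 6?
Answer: 177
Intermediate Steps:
B = -6 (B = -3*(-4 + 6) = -3*2 = -6)
N(S) = -9 + S
Z(n) = -20 (Z(n) = -5 + (-9 - 6) = -5 - 15 = -20)
F(K) = 0 (F(K) = 0*K = 0)
(F(-2*(-2 + 6)) - 28*(-4 - 4)) + (-67 - Z(-32)) = (0 - 28*(-4 - 4)) + (-67 - 1*(-20)) = (0 - 28*(-8)) + (-67 + 20) = (0 + 224) - 47 = 224 - 47 = 177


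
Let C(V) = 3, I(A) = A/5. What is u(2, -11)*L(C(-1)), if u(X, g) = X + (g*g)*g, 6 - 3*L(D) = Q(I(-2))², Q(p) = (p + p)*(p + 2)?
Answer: -1207618/625 ≈ -1932.2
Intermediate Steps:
I(A) = A/5 (I(A) = A*(⅕) = A/5)
Q(p) = 2*p*(2 + p) (Q(p) = (2*p)*(2 + p) = 2*p*(2 + p))
L(D) = 2726/1875 (L(D) = 2 - 16*(2 + (⅕)*(-2))²/25/3 = 2 - 16*(2 - ⅖)²/25/3 = 2 - (2*(-⅖)*(8/5))²/3 = 2 - (-32/25)²/3 = 2 - ⅓*1024/625 = 2 - 1024/1875 = 2726/1875)
u(X, g) = X + g³ (u(X, g) = X + g²*g = X + g³)
u(2, -11)*L(C(-1)) = (2 + (-11)³)*(2726/1875) = (2 - 1331)*(2726/1875) = -1329*2726/1875 = -1207618/625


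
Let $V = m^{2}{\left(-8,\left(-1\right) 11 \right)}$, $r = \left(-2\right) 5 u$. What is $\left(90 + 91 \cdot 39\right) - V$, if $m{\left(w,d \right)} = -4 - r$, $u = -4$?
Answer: $1703$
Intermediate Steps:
$r = 40$ ($r = \left(-2\right) 5 \left(-4\right) = \left(-10\right) \left(-4\right) = 40$)
$m{\left(w,d \right)} = -44$ ($m{\left(w,d \right)} = -4 - 40 = -44$)
$V = 1936$ ($V = \left(-44\right)^{2} = 1936$)
$\left(90 + 91 \cdot 39\right) - V = \left(90 + 91 \cdot 39\right) - 1936 = \left(90 + 3549\right) - 1936 = 3639 - 1936 = 1703$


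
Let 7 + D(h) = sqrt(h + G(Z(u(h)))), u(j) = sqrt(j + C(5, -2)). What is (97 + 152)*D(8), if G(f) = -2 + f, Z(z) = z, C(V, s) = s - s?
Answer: -1743 + 249*sqrt(6 + 2*sqrt(2)) ≈ -1003.2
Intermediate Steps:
C(V, s) = 0
u(j) = sqrt(j) (u(j) = sqrt(j + 0) = sqrt(j))
D(h) = -7 + sqrt(-2 + h + sqrt(h)) (D(h) = -7 + sqrt(h + (-2 + sqrt(h))) = -7 + sqrt(-2 + h + sqrt(h)))
(97 + 152)*D(8) = (97 + 152)*(-7 + sqrt(-2 + 8 + sqrt(8))) = 249*(-7 + sqrt(-2 + 8 + 2*sqrt(2))) = 249*(-7 + sqrt(6 + 2*sqrt(2))) = -1743 + 249*sqrt(6 + 2*sqrt(2))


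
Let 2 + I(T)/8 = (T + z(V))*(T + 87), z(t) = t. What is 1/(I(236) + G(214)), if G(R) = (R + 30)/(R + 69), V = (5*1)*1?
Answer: 283/176232268 ≈ 1.6058e-6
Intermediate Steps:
V = 5 (V = 5*1 = 5)
G(R) = (30 + R)/(69 + R)
I(T) = -16 + 8*(5 + T)*(87 + T) (I(T) = -16 + 8*((T + 5)*(T + 87)) = -16 + 8*((5 + T)*(87 + T)) = -16 + 8*(5 + T)*(87 + T))
1/(I(236) + G(214)) = 1/((3464 + 8*236² + 736*236) + (30 + 214)/(69 + 214)) = 1/((3464 + 8*55696 + 173696) + 244/283) = 1/((3464 + 445568 + 173696) + (1/283)*244) = 1/(622728 + 244/283) = 1/(176232268/283) = 283/176232268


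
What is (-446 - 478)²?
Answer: 853776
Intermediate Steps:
(-446 - 478)² = (-924)² = 853776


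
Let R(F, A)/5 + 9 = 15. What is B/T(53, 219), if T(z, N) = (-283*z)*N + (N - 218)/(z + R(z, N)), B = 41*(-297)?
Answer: 1010691/272636822 ≈ 0.0037071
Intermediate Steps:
R(F, A) = 30 (R(F, A) = -45 + 5*15 = -45 + 75 = 30)
B = -12177
T(z, N) = (-218 + N)/(30 + z) - 283*N*z (T(z, N) = (-283*z)*N + (N - 218)/(z + 30) = -283*N*z + (-218 + N)/(30 + z) = (-218 + N)/(30 + z) - 283*N*z)
B/T(53, 219) = -12177*(30 + 53)/(-218 + 219 - 8490*219*53 - 283*219*53²) = -12177*83/(-218 + 219 - 98543430 - 283*219*2809) = -12177*83/(-218 + 219 - 98543430 - 174093393) = -12177/((1/83)*(-272636822)) = -12177/(-272636822/83) = -12177*(-83/272636822) = 1010691/272636822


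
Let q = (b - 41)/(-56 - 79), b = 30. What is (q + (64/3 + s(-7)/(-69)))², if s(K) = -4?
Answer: 4445288929/9641025 ≈ 461.08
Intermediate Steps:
q = 11/135 (q = (30 - 41)/(-56 - 79) = -11/(-135) = -11*(-1/135) = 11/135 ≈ 0.081481)
(q + (64/3 + s(-7)/(-69)))² = (11/135 + (64/3 - 4/(-69)))² = (11/135 + (64*(⅓) - 4*(-1/69)))² = (11/135 + (64/3 + 4/69))² = (11/135 + 492/23)² = (66673/3105)² = 4445288929/9641025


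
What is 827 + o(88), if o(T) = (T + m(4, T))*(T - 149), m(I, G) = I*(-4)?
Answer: -3565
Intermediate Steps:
m(I, G) = -4*I
o(T) = (-149 + T)*(-16 + T) (o(T) = (T - 4*4)*(T - 149) = (T - 16)*(-149 + T) = (-16 + T)*(-149 + T) = (-149 + T)*(-16 + T))
827 + o(88) = 827 + (2384 + 88² - 165*88) = 827 + (2384 + 7744 - 14520) = 827 - 4392 = -3565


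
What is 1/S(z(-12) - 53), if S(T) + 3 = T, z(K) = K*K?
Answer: 1/88 ≈ 0.011364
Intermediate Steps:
z(K) = K²
S(T) = -3 + T
1/S(z(-12) - 53) = 1/(-3 + ((-12)² - 53)) = 1/(-3 + (144 - 53)) = 1/(-3 + 91) = 1/88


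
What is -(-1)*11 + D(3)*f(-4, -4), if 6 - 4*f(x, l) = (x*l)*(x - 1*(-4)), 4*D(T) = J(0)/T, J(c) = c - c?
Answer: 11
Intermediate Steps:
J(c) = 0
D(T) = 0 (D(T) = (0/T)/4 = (¼)*0 = 0)
f(x, l) = 3/2 - l*x*(4 + x)/4 (f(x, l) = 3/2 - x*l*(x - 1*(-4))/4 = 3/2 - l*x*(x + 4)/4 = 3/2 - l*x*(4 + x)/4)
-(-1)*11 + D(3)*f(-4, -4) = -(-1)*11 + 0*(3/2 - 1*(-4)*(-4) - ¼*(-4)*(-4)²) = -1*(-11) + 0*(3/2 - 16 - ¼*(-4)*16) = 11 + 0*(3/2 - 16 + 16) = 11 + 0*(3/2) = 11 + 0 = 11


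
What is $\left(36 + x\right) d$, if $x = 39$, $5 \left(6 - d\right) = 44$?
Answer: $-210$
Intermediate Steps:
$d = - \frac{14}{5}$ ($d = 6 - \frac{44}{5} = - \frac{14}{5} \approx -2.8$)
$\left(36 + x\right) d = \left(36 + 39\right) \left(- \frac{14}{5}\right) = 75 \left(- \frac{14}{5}\right) = -210$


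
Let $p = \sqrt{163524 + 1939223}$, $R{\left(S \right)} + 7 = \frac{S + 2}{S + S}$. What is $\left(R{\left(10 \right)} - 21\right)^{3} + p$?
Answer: $- \frac{2571353}{125} + \sqrt{2102747} \approx -19121.0$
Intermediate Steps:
$R{\left(S \right)} = -7 + \frac{2 + S}{2 S}$ ($R{\left(S \right)} = -7 + \frac{S + 2}{S + S} = -7 + \frac{2 + S}{2 S}$)
$p = \sqrt{2102747} \approx 1450.1$
$\left(R{\left(10 \right)} - 21\right)^{3} + p = \left(\left(- \frac{13}{2} + \frac{1}{10}\right) - 21\right)^{3} + \sqrt{2102747} = \left(- \frac{32}{5} - 21\right)^{3} + \sqrt{2102747} = \left(- \frac{137}{5}\right)^{3} + \sqrt{2102747} = - \frac{2571353}{125} + \sqrt{2102747}$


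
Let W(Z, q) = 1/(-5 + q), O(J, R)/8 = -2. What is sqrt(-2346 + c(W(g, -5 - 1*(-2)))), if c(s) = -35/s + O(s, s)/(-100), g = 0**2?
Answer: 7*I*sqrt(1054)/5 ≈ 45.452*I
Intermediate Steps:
O(J, R) = -16 (O(J, R) = 8*(-2) = -16)
g = 0
c(s) = 4/25 - 35/s (c(s) = -35/s - 16/(-100) = -35/s - 16*(-1/100) = -35/s + 4/25 = 4/25 - 35/s)
sqrt(-2346 + c(W(g, -5 - 1*(-2)))) = sqrt(-2346 + (4/25 - (-350 + 70))) = sqrt(-2346 + (4/25 - 35/(1/(-5 + (-5 + 2))))) = sqrt(-2346 + (4/25 - 35/(1/(-5 - 3)))) = sqrt(-2346 + (4/25 - 35/(1/(-8)))) = sqrt(-2346 + (4/25 - 35/(-1/8))) = sqrt(-2346 + (4/25 - 35*(-8))) = sqrt(-2346 + (4/25 + 280)) = sqrt(-2346 + 7004/25) = sqrt(-51646/25) = 7*I*sqrt(1054)/5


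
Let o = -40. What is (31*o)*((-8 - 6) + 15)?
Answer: -1240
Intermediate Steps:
(31*o)*((-8 - 6) + 15) = (31*(-40))*((-8 - 6) + 15) = -1240*(-14 + 15) = -1240*1 = -1240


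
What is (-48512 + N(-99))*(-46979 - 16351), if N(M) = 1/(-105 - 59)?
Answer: 251925758385/82 ≈ 3.0723e+9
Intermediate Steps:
N(M) = -1/164 (N(M) = 1/(-164) = -1/164)
(-48512 + N(-99))*(-46979 - 16351) = (-48512 - 1/164)*(-46979 - 16351) = -7955969/164*(-63330) = 251925758385/82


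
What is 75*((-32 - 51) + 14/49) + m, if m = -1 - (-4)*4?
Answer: -43320/7 ≈ -6188.6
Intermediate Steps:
m = 15 (m = -1 - 1*(-16) = -1 + 16 = 15)
75*((-32 - 51) + 14/49) + m = 75*((-32 - 51) + 14/49) + 15 = 75*(-83 + 14*(1/49)) + 15 = 75*(-83 + 2/7) + 15 = 75*(-579/7) + 15 = -43425/7 + 15 = -43320/7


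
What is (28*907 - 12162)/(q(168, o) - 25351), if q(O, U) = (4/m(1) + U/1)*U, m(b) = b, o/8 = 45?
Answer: 13234/105689 ≈ 0.12522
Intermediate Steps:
o = 360 (o = 8*45 = 360)
q(O, U) = U*(4 + U) (q(O, U) = (4/1 + U/1)*U = (4*1 + U*1)*U = (4 + U)*U = U*(4 + U))
(28*907 - 12162)/(q(168, o) - 25351) = (28*907 - 12162)/(360*(4 + 360) - 25351) = (25396 - 12162)/(360*364 - 25351) = 13234/(131040 - 25351) = 13234/105689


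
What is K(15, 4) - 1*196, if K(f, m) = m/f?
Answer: -2936/15 ≈ -195.73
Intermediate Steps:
K(15, 4) - 1*196 = 4/15 - 1*196 = 4*(1/15) - 196 = 4/15 - 196 = -2936/15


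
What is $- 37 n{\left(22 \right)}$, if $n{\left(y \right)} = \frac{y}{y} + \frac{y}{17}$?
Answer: $- \frac{1443}{17} \approx -84.882$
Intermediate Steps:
$n{\left(y \right)} = 1 + \frac{y}{17}$ ($n{\left(y \right)} = 1 + y \frac{1}{17} = 1 + \frac{y}{17}$)
$- 37 n{\left(22 \right)} = - 37 \left(1 + \frac{1}{17} \cdot 22\right) = - 37 \left(1 + \frac{22}{17}\right) = \left(-37\right) \frac{39}{17} = - \frac{1443}{17}$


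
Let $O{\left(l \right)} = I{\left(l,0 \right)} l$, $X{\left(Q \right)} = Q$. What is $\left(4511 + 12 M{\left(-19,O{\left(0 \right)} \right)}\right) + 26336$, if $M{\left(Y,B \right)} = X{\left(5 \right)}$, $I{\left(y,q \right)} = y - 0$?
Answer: $30907$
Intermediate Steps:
$I{\left(y,q \right)} = y$ ($I{\left(y,q \right)} = y + 0 = y$)
$O{\left(l \right)} = l^{2}$ ($O{\left(l \right)} = l l = l^{2}$)
$M{\left(Y,B \right)} = 5$
$\left(4511 + 12 M{\left(-19,O{\left(0 \right)} \right)}\right) + 26336 = \left(4511 + 12 \cdot 5\right) + 26336 = \left(4511 + 60\right) + 26336 = 4571 + 26336 = 30907$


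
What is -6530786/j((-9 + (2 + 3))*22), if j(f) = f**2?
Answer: -3265393/3872 ≈ -843.33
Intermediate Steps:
-6530786/j((-9 + (2 + 3))*22) = -6530786*1/(484*(-9 + (2 + 3))**2) = -6530786*1/(484*(-9 + 5)**2) = -6530786/((-4*22)**2) = -6530786/((-88)**2) = -6530786/7744 = -6530786*1/7744 = -3265393/3872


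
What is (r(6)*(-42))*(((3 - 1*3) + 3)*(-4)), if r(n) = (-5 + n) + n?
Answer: 3528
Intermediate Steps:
r(n) = -5 + 2*n
(r(6)*(-42))*(((3 - 1*3) + 3)*(-4)) = ((-5 + 2*6)*(-42))*(((3 - 1*3) + 3)*(-4)) = ((-5 + 12)*(-42))*(((3 - 3) + 3)*(-4)) = (7*(-42))*((0 + 3)*(-4)) = -882*(-4) = -294*(-12) = 3528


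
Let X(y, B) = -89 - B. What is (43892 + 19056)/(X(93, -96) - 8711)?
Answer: -15737/2176 ≈ -7.2321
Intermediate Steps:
(43892 + 19056)/(X(93, -96) - 8711) = (43892 + 19056)/((-89 - 1*(-96)) - 8711) = 62948/((-89 + 96) - 8711) = 62948/(7 - 8711) = 62948/(-8704) = 62948*(-1/8704) = -15737/2176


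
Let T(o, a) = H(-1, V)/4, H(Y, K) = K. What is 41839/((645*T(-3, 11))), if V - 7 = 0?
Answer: 556/15 ≈ 37.067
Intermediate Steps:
V = 7 (V = 7 + 0 = 7)
T(o, a) = 7/4
41839/((645*T(-3, 11))) = 41839/((645*(7/4))) = 41839/(4515/4) = 41839*(4/4515) = 556/15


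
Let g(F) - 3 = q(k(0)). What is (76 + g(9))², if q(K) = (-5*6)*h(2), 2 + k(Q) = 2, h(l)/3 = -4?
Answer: 192721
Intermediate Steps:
h(l) = -12 (h(l) = 3*(-4) = -12)
k(Q) = 0 (k(Q) = -2 + 2 = 0)
q(K) = 360 (q(K) = -5*6*(-12) = -30*(-12) = 360)
g(F) = 363 (g(F) = 3 + 360 = 363)
(76 + g(9))² = (76 + 363)² = 439² = 192721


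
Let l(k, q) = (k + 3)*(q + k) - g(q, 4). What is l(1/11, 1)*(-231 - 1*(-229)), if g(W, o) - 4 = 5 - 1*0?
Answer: 1362/121 ≈ 11.256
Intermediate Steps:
g(W, o) = 9 (g(W, o) = 4 + (5 - 1*0) = 4 + (5 + 0) = 4 + 5 = 9)
l(k, q) = -9 + (3 + k)*(k + q) (l(k, q) = (k + 3)*(q + k) - 1*9 = (3 + k)*(k + q) - 9 = -9 + (3 + k)*(k + q))
l(1/11, 1)*(-231 - 1*(-229)) = (-9 + (1/11)**2 + 3/11 + 3*1 + 1/11)*(-231 - 1*(-229)) = (-9 + (1/11)**2 + 3*(1/11) + 3 + (1/11)*1)*(-231 + 229) = (-9 + 1/121 + 3/11 + 3 + 1/11)*(-2) = -681/121*(-2) = 1362/121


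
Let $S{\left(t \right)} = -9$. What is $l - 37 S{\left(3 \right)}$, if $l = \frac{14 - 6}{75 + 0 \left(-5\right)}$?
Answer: $\frac{24983}{75} \approx 333.11$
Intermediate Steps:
$l = \frac{8}{75}$ ($l = \frac{8}{75 + 0} = \frac{8}{75} \approx 0.10667$)
$l - 37 S{\left(3 \right)} = \frac{8}{75} - -333 = \frac{8}{75} + 333 = \frac{24983}{75}$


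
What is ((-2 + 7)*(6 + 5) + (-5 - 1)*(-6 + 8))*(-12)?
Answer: -516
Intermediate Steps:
((-2 + 7)*(6 + 5) + (-5 - 1)*(-6 + 8))*(-12) = (5*11 - 6*2)*(-12) = (55 - 12)*(-12) = 43*(-12) = -516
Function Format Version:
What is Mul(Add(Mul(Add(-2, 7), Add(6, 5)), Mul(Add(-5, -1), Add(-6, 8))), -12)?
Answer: -516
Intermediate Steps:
Mul(Add(Mul(Add(-2, 7), Add(6, 5)), Mul(Add(-5, -1), Add(-6, 8))), -12) = Mul(Add(Mul(5, 11), Mul(-6, 2)), -12) = Mul(Add(55, -12), -12) = Mul(43, -12) = -516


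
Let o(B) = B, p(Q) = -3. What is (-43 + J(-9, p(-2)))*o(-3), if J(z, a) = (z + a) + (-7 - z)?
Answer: 159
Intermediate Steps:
J(z, a) = -7 + a (J(z, a) = (a + z) + (-7 - z) = -7 + a)
(-43 + J(-9, p(-2)))*o(-3) = (-43 + (-7 - 3))*(-3) = (-43 - 10)*(-3) = -53*(-3) = 159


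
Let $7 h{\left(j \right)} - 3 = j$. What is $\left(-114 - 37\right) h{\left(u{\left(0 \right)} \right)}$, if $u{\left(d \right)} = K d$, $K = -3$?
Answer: $- \frac{453}{7} \approx -64.714$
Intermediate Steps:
$u{\left(d \right)} = - 3 d$
$h{\left(j \right)} = \frac{3}{7} + \frac{j}{7}$
$\left(-114 - 37\right) h{\left(u{\left(0 \right)} \right)} = \left(-114 - 37\right) \left(\frac{3}{7} + \frac{\left(-3\right) 0}{7}\right) = - 151 \left(\frac{3}{7} + \frac{1}{7} \cdot 0\right) = - 151 \left(\frac{3}{7} + 0\right) = \left(-151\right) \frac{3}{7} = - \frac{453}{7}$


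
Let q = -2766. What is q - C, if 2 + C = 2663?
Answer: -5427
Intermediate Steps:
C = 2661 (C = -2 + 2663 = 2661)
q - C = -2766 - 1*2661 = -2766 - 2661 = -5427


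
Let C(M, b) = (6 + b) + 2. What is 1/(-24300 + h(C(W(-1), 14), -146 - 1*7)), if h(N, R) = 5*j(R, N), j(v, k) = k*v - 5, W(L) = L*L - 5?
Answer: -1/41155 ≈ -2.4298e-5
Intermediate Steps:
W(L) = -5 + L**2 (W(L) = L**2 - 5 = -5 + L**2)
j(v, k) = -5 + k*v
C(M, b) = 8 + b
h(N, R) = -25 + 5*N*R (h(N, R) = 5*(-5 + N*R) = -25 + 5*N*R)
1/(-24300 + h(C(W(-1), 14), -146 - 1*7)) = 1/(-24300 + (-25 + 5*(8 + 14)*(-146 - 1*7))) = 1/(-24300 + (-25 + 5*22*(-146 - 7))) = 1/(-24300 + (-25 + 5*22*(-153))) = 1/(-24300 + (-25 - 16830)) = 1/(-24300 - 16855) = 1/(-41155) = -1/41155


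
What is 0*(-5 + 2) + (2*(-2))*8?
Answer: -32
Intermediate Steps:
0*(-5 + 2) + (2*(-2))*8 = 0*(-3) - 4*8 = 0 - 32 = -32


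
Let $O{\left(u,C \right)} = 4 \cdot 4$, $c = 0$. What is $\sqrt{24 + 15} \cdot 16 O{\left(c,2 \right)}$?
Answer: $256 \sqrt{39} \approx 1598.7$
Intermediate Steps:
$O{\left(u,C \right)} = 16$
$\sqrt{24 + 15} \cdot 16 O{\left(c,2 \right)} = \sqrt{24 + 15} \cdot 16 \cdot 16 = \sqrt{39} \cdot 16 \cdot 16 = 16 \sqrt{39} \cdot 16 = 256 \sqrt{39}$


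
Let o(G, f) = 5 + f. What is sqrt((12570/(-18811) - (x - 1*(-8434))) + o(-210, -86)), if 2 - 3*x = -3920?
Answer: I*sqrt(31283150878551)/56433 ≈ 99.111*I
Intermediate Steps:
x = 3922/3 (x = 2/3 - 1/3*(-3920) = 2/3 + 3920/3 = 3922/3 ≈ 1307.3)
sqrt((12570/(-18811) - (x - 1*(-8434))) + o(-210, -86)) = sqrt((12570/(-18811) - (3922/3 - 1*(-8434))) + (5 - 86)) = sqrt((12570*(-1/18811) - (3922/3 + 8434)) - 81) = sqrt((-12570/18811 - 1*29224/3) - 81) = sqrt((-12570/18811 - 29224/3) - 81) = sqrt(-549770374/56433 - 81) = sqrt(-554341447/56433) = I*sqrt(31283150878551)/56433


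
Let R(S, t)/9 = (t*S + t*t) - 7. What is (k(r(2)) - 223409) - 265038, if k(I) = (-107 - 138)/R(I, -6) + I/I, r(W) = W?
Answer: -74732483/153 ≈ -4.8845e+5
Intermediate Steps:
R(S, t) = -63 + 9*t² + 9*S*t (R(S, t) = 9*((t*S + t*t) - 7) = 9*((S*t + t²) - 7) = 9*((t² + S*t) - 7) = 9*(-7 + t² + S*t) = -63 + 9*t² + 9*S*t)
k(I) = 1 - 245/(261 - 54*I) (k(I) = (-107 - 138)/(-63 + 9*(-6)² + 9*I*(-6)) + I/I = -245/(-63 + 9*36 - 54*I) + 1 = -245/(-63 + 324 - 54*I) + 1 = -245/(261 - 54*I) + 1 = 1 - 245/(261 - 54*I))
(k(r(2)) - 223409) - 265038 = (2*(8 - 27*2)/(9*(29 - 6*2)) - 223409) - 265038 = (2*(8 - 54)/(9*(29 - 12)) - 223409) - 265038 = ((2/9)*(-46)/17 - 223409) - 265038 = ((2/9)*(1/17)*(-46) - 223409) - 265038 = (-92/153 - 223409) - 265038 = -34181669/153 - 265038 = -74732483/153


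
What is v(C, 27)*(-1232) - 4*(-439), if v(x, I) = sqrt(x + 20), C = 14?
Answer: 1756 - 1232*sqrt(34) ≈ -5427.7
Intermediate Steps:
v(x, I) = sqrt(20 + x)
v(C, 27)*(-1232) - 4*(-439) = sqrt(20 + 14)*(-1232) - 4*(-439) = sqrt(34)*(-1232) + 1756 = -1232*sqrt(34) + 1756 = 1756 - 1232*sqrt(34)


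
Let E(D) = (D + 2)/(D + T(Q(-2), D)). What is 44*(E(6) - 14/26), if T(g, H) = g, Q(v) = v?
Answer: 836/13 ≈ 64.308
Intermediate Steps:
E(D) = (2 + D)/(-2 + D) (E(D) = (D + 2)/(D - 2) = (2 + D)/(-2 + D))
44*(E(6) - 14/26) = 44*((2 + 6)/(-2 + 6) - 14/26) = 44*(8/4 - 14*1/26) = 44*((¼)*8 - 7/13) = 44*(2 - 7/13) = 44*(19/13) = 836/13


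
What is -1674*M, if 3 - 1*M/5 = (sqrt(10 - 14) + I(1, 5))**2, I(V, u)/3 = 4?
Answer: 1146690 + 401760*I ≈ 1.1467e+6 + 4.0176e+5*I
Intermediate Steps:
I(V, u) = 12 (I(V, u) = 3*4 = 12)
M = 15 - 5*(12 + 2*I)**2 (M = 15 - 5*(sqrt(10 - 14) + 12)**2 = 15 - 5*(sqrt(-4) + 12)**2 = 15 - 5*(2*I + 12)**2 = 15 - 5*(12 + 2*I)**2 ≈ -685.0 - 240.0*I)
-1674*M = -1674*(-685 - 240*I) = 1146690 + 401760*I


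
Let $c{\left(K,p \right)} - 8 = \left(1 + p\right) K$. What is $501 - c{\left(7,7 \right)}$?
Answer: $437$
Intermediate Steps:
$c{\left(K,p \right)} = 8 + K \left(1 + p\right)$ ($c{\left(K,p \right)} = 8 + \left(1 + p\right) K = 8 + K \left(1 + p\right)$)
$501 - c{\left(7,7 \right)} = 501 - \left(8 + 7 + 7 \cdot 7\right) = 501 - \left(8 + 7 + 49\right) = 501 - 64 = 437$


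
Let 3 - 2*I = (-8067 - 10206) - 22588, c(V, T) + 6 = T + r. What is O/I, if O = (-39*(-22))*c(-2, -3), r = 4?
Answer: -2145/10216 ≈ -0.20996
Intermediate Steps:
c(V, T) = -2 + T (c(V, T) = -6 + (T + 4) = -6 + (4 + T) = -2 + T)
I = 20432 (I = 3/2 - ((-8067 - 10206) - 22588)/2 = 3/2 - (-18273 - 22588)/2 = 3/2 - ½*(-40861) = 3/2 + 40861/2 = 20432)
O = -4290 (O = (-39*(-22))*(-2 - 3) = 858*(-5) = -4290)
O/I = -4290/20432 = -4290*1/20432 = -2145/10216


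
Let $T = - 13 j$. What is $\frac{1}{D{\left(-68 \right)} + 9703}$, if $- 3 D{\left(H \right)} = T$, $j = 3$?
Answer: $\frac{1}{9716} \approx 0.00010292$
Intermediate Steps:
$T = -39$ ($T = \left(-13\right) 3 = -39$)
$D{\left(H \right)} = 13$ ($D{\left(H \right)} = \left(- \frac{1}{3}\right) \left(-39\right) = 13$)
$\frac{1}{D{\left(-68 \right)} + 9703} = \frac{1}{13 + 9703} = \frac{1}{9716}$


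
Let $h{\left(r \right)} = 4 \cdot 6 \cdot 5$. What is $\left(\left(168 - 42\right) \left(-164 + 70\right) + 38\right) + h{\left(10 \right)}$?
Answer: $-11686$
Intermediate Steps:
$h{\left(r \right)} = 120$ ($h{\left(r \right)} = 24 \cdot 5 = 120$)
$\left(\left(168 - 42\right) \left(-164 + 70\right) + 38\right) + h{\left(10 \right)} = \left(\left(168 - 42\right) \left(-164 + 70\right) + 38\right) + 120 = \left(126 \left(-94\right) + 38\right) + 120 = \left(-11844 + 38\right) + 120 = -11806 + 120 = -11686$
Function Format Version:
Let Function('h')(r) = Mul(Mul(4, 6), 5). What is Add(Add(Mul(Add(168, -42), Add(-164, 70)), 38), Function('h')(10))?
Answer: -11686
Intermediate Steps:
Function('h')(r) = 120 (Function('h')(r) = Mul(24, 5) = 120)
Add(Add(Mul(Add(168, -42), Add(-164, 70)), 38), Function('h')(10)) = Add(Add(Mul(Add(168, -42), Add(-164, 70)), 38), 120) = Add(Add(Mul(126, -94), 38), 120) = Add(Add(-11844, 38), 120) = Add(-11806, 120) = -11686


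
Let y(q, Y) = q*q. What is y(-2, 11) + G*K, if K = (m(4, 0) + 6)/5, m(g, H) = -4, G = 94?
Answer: 208/5 ≈ 41.600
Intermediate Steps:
y(q, Y) = q²
K = ⅖ (K = (-4 + 6)/5 = (⅕)*2 = ⅖ ≈ 0.40000)
y(-2, 11) + G*K = (-2)² + 94*(⅖) = 4 + 188/5 = 208/5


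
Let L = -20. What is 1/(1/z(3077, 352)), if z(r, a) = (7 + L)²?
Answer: 169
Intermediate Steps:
z(r, a) = 169 (z(r, a) = (7 - 20)² = (-13)² = 169)
1/(1/z(3077, 352)) = 1/(1/169) = 169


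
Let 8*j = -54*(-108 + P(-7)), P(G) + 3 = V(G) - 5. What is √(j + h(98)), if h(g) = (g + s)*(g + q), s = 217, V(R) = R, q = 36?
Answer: 3*√19129/2 ≈ 207.46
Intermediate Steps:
P(G) = -8 + G (P(G) = -3 + (G - 5) = -3 + (-5 + G) = -8 + G)
h(g) = (36 + g)*(217 + g) (h(g) = (g + 217)*(g + 36) = (217 + g)*(36 + g) = (36 + g)*(217 + g))
j = 3321/4 (j = (-54*(-108 + (-8 - 7)))/8 = (-54*(-108 - 15))/8 = (-54*(-123))/8 = (⅛)*6642 = 3321/4 ≈ 830.25)
√(j + h(98)) = √(3321/4 + (7812 + 98² + 253*98)) = √(3321/4 + (7812 + 9604 + 24794)) = √(3321/4 + 42210) = √(172161/4) = 3*√19129/2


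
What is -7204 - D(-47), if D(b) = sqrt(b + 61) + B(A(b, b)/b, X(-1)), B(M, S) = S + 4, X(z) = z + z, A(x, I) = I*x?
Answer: -7206 - sqrt(14) ≈ -7209.7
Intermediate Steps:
X(z) = 2*z
B(M, S) = 4 + S
D(b) = 2 + sqrt(61 + b) (D(b) = sqrt(b + 61) + (4 + 2*(-1)) = sqrt(61 + b) + (4 - 2) = sqrt(61 + b) + 2 = 2 + sqrt(61 + b))
-7204 - D(-47) = -7204 - (2 + sqrt(61 - 47)) = -7204 - (2 + sqrt(14)) = -7204 + (-2 - sqrt(14)) = -7206 - sqrt(14)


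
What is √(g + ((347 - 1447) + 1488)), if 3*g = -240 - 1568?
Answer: 2*I*√483/3 ≈ 14.652*I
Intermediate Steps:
g = -1808/3 (g = (-240 - 1568)/3 = (⅓)*(-1808) = -1808/3 ≈ -602.67)
√(g + ((347 - 1447) + 1488)) = √(-1808/3 + ((347 - 1447) + 1488)) = √(-1808/3 + (-1100 + 1488)) = √(-1808/3 + 388) = √(-644/3) = 2*I*√483/3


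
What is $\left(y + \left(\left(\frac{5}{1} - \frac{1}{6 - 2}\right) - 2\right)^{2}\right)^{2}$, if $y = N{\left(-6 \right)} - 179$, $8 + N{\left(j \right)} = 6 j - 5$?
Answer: $\frac{12439729}{256} \approx 48593.0$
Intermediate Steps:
$N{\left(j \right)} = -13 + 6 j$ ($N{\left(j \right)} = -8 + \left(6 j - 5\right) = -8 + \left(-5 + 6 j\right) = -13 + 6 j$)
$y = -228$ ($y = \left(-13 + 6 \left(-6\right)\right) - 179 = \left(-13 - 36\right) - 179 = -49 - 179 = -228$)
$\left(y + \left(\left(\frac{5}{1} - \frac{1}{6 - 2}\right) - 2\right)^{2}\right)^{2} = \left(-228 + \left(\left(\frac{5}{1} - \frac{1}{6 - 2}\right) - 2\right)^{2}\right)^{2} = \left(-228 + \left(\left(5 \cdot 1 - \frac{1}{6 - 2}\right) - 2\right)^{2}\right)^{2} = \left(-228 + \left(\left(5 - \frac{1}{4}\right) - 2\right)^{2}\right)^{2} = \left(-228 + \left(\frac{19}{4} - 2\right)^{2}\right)^{2} = \left(-228 + \left(\frac{11}{4}\right)^{2}\right)^{2} = \left(-228 + \frac{121}{16}\right)^{2} = \left(- \frac{3527}{16}\right)^{2} = \frac{12439729}{256}$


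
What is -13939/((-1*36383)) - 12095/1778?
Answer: -415268843/64688974 ≈ -6.4195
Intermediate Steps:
-13939/((-1*36383)) - 12095/1778 = -13939/(-36383) - 12095*1/1778 = -13939*(-1/36383) - 12095/1778 = 13939/36383 - 12095/1778 = -415268843/64688974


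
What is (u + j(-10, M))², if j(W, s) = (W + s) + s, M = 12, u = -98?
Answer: 7056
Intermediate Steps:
j(W, s) = W + 2*s
(u + j(-10, M))² = (-98 + (-10 + 2*12))² = (-98 + (-10 + 24))² = (-98 + 14)² = (-84)² = 7056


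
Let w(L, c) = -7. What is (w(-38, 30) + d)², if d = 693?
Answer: 470596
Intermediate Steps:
(w(-38, 30) + d)² = (-7 + 693)² = 686² = 470596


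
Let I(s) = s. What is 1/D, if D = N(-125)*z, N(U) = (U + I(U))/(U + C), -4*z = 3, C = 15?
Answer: -44/75 ≈ -0.58667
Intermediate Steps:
z = -¾ (z = -¼*3 = -¾ ≈ -0.75000)
N(U) = 2*U/(15 + U) (N(U) = (U + U)/(U + 15) = (2*U)/(15 + U) = 2*U/(15 + U))
D = -75/44 (D = (2*(-125)/(15 - 125))*(-¾) = (2*(-125)/(-110))*(-¾) = (2*(-125)*(-1/110))*(-¾) = (25/11)*(-¾) = -75/44 ≈ -1.7045)
1/D = 1/(-75/44) = -44/75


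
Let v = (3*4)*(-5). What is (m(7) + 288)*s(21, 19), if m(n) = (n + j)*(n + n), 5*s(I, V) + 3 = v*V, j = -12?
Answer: -249174/5 ≈ -49835.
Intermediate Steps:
v = -60 (v = 12*(-5) = -60)
s(I, V) = -⅗ - 12*V (s(I, V) = -⅗ + (-60*V)/5 = -⅗ - 12*V)
m(n) = 2*n*(-12 + n) (m(n) = (n - 12)*(n + n) = (-12 + n)*(2*n) = 2*n*(-12 + n))
(m(7) + 288)*s(21, 19) = (2*7*(-12 + 7) + 288)*(-⅗ - 12*19) = (2*7*(-5) + 288)*(-⅗ - 228) = (-70 + 288)*(-1143/5) = 218*(-1143/5) = -249174/5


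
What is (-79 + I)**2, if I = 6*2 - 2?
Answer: 4761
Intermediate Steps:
I = 10 (I = 12 - 2 = 10)
(-79 + I)**2 = (-79 + 10)**2 = (-69)**2 = 4761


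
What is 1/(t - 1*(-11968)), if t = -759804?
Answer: -1/747836 ≈ -1.3372e-6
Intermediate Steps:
1/(t - 1*(-11968)) = 1/(-759804 - 1*(-11968)) = 1/(-759804 + 11968) = 1/(-747836) = -1/747836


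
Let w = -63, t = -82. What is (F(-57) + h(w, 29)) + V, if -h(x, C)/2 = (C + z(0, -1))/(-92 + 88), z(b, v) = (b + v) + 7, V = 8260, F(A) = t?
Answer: 16391/2 ≈ 8195.5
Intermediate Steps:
F(A) = -82
z(b, v) = 7 + b + v
h(x, C) = 3 + C/2 (h(x, C) = -2*(C + (7 + 0 - 1))/(-92 + 88) = -2*(C + 6)/(-4) = -2*(6 + C)*(-1)/4 = -2*(-3/2 - C/4) = 3 + C/2)
(F(-57) + h(w, 29)) + V = (-82 + (3 + (1/2)*29)) + 8260 = (-82 + (3 + 29/2)) + 8260 = (-82 + 35/2) + 8260 = -129/2 + 8260 = 16391/2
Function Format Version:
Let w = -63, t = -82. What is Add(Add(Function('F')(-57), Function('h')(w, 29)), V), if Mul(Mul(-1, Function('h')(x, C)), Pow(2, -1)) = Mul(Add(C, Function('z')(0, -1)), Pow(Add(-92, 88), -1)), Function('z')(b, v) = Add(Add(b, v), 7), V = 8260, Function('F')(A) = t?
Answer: Rational(16391, 2) ≈ 8195.5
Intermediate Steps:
Function('F')(A) = -82
Function('z')(b, v) = Add(7, b, v)
Function('h')(x, C) = Add(3, Mul(Rational(1, 2), C)) (Function('h')(x, C) = Mul(-2, Mul(Add(C, Add(7, 0, -1)), Pow(Add(-92, 88), -1))) = Mul(-2, Mul(Add(C, 6), Pow(-4, -1))) = Mul(-2, Mul(Add(6, C), Rational(-1, 4))) = Mul(-2, Add(Rational(-3, 2), Mul(Rational(-1, 4), C))) = Add(3, Mul(Rational(1, 2), C)))
Add(Add(Function('F')(-57), Function('h')(w, 29)), V) = Add(Add(-82, Add(3, Mul(Rational(1, 2), 29))), 8260) = Add(Add(-82, Add(3, Rational(29, 2))), 8260) = Add(Add(-82, Rational(35, 2)), 8260) = Add(Rational(-129, 2), 8260) = Rational(16391, 2)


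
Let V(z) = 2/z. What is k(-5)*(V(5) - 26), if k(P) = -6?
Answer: 768/5 ≈ 153.60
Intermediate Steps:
k(-5)*(V(5) - 26) = -6*(2/5 - 26) = -6*(-128/5) = 768/5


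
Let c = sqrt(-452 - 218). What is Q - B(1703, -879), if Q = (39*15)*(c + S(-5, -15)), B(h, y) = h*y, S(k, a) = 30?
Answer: 1514487 + 585*I*sqrt(670) ≈ 1.5145e+6 + 15142.0*I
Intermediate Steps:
c = I*sqrt(670) (c = sqrt(-670) = I*sqrt(670) ≈ 25.884*I)
Q = 17550 + 585*I*sqrt(670) (Q = (39*15)*(I*sqrt(670) + 30) = 585*(30 + I*sqrt(670)) = 17550 + 585*I*sqrt(670) ≈ 17550.0 + 15142.0*I)
Q - B(1703, -879) = (17550 + 585*I*sqrt(670)) - 1703*(-879) = (17550 + 585*I*sqrt(670)) - 1*(-1496937) = (17550 + 585*I*sqrt(670)) + 1496937 = 1514487 + 585*I*sqrt(670)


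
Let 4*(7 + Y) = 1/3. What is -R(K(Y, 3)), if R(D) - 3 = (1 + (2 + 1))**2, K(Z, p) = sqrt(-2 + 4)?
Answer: -19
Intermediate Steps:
Y = -83/12 (Y = -7 + (1/3)/4 = -7 + (1*(1/3))/4 = -7 + (1/4)*(1/3) = -7 + 1/12 = -83/12 ≈ -6.9167)
K(Z, p) = sqrt(2)
R(D) = 19 (R(D) = 3 + (1 + (2 + 1))**2 = 3 + (1 + 3)**2 = 3 + 4**2 = 3 + 16 = 19)
-R(K(Y, 3)) = -1*19 = -19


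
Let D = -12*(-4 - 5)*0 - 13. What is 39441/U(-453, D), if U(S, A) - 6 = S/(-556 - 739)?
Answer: 17025365/2741 ≈ 6211.4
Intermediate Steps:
D = -13 (D = -(-108)*0 - 13 = -12*0 - 13 = 0 - 13 = -13)
U(S, A) = 6 - S/1295 (U(S, A) = 6 + S/(-556 - 739) = 6 + S/(-1295) = 6 - S/1295)
39441/U(-453, D) = 39441/(6 - 1/1295*(-453)) = 39441/(6 + 453/1295) = 39441/(8223/1295) = 39441*(1295/8223) = 17025365/2741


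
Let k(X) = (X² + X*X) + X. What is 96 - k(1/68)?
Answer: 221917/2312 ≈ 95.985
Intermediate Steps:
k(X) = X + 2*X² (k(X) = (X² + X²) + X = 2*X² + X = X + 2*X²)
96 - k(1/68) = 96 - (1 + 2/68)/68 = 96 - (1 + 2*(1/68))/68 = 96 - (1 + 1/34)/68 = 96 - 35/(68*34) = 96 - 1*35/2312 = 96 - 35/2312 = 221917/2312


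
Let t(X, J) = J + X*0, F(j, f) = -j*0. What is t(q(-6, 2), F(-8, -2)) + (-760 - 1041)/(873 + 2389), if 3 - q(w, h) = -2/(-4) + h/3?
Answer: -1801/3262 ≈ -0.55212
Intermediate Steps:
F(j, f) = 0
q(w, h) = 5/2 - h/3 (q(w, h) = 3 - (-2/(-4) + h/3) = 3 - (-2*(-¼) + h*(⅓)) = 3 - (½ + h/3) = 3 + (-½ - h/3) = 5/2 - h/3)
t(X, J) = J (t(X, J) = J + 0 = J)
t(q(-6, 2), F(-8, -2)) + (-760 - 1041)/(873 + 2389) = 0 + (-760 - 1041)/(873 + 2389) = 0 - 1801/3262 = -1801/3262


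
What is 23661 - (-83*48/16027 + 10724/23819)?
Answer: 9032441462041/381747113 ≈ 23661.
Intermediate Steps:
23661 - (-83*48/16027 + 10724/23819) = 23661 - (-3984*1/16027 + 10724*(1/23819)) = 23661 - (-3984/16027 + 10724/23819) = 23661 - 1*76978652/381747113 = 23661 - 76978652/381747113 = 9032441462041/381747113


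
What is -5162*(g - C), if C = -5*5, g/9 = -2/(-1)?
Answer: -221966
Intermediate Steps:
g = 18 (g = 9*(-2/(-1)) = 9*(-2*(-1)) = 9*2 = 18)
C = -25
-5162*(g - C) = -5162*(18 - 1*(-25)) = -5162*(18 + 25) = -5162*43 = -221966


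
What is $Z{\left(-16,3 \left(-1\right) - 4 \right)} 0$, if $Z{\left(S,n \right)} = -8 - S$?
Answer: $0$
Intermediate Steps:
$Z{\left(-16,3 \left(-1\right) - 4 \right)} 0 = \left(-8 - -16\right) 0 = \left(-8 + 16\right) 0 = 8 \cdot 0 = 0$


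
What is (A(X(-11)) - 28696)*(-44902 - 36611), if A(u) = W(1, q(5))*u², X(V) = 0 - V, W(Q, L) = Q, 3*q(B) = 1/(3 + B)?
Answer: 2329233975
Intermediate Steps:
q(B) = 1/(3*(3 + B))
X(V) = -V
A(u) = u² (A(u) = 1*u² = u²)
(A(X(-11)) - 28696)*(-44902 - 36611) = ((-1*(-11))² - 28696)*(-44902 - 36611) = (11² - 28696)*(-81513) = (121 - 28696)*(-81513) = -28575*(-81513) = 2329233975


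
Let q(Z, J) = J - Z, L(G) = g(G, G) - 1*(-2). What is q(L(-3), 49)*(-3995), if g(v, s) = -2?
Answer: -195755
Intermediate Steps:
L(G) = 0 (L(G) = -2 - 1*(-2) = -2 + 2 = 0)
q(L(-3), 49)*(-3995) = (49 - 1*0)*(-3995) = (49 + 0)*(-3995) = 49*(-3995) = -195755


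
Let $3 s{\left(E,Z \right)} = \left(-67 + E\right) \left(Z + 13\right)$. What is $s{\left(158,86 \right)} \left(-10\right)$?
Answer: $-30030$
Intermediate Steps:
$s{\left(E,Z \right)} = \frac{\left(-67 + E\right) \left(13 + Z\right)}{3}$ ($s{\left(E,Z \right)} = \frac{\left(-67 + E\right) \left(Z + 13\right)}{3} = \frac{\left(-67 + E\right) \left(13 + Z\right)}{3}$)
$s{\left(158,86 \right)} \left(-10\right) = \left(- \frac{871}{3} - \frac{5762}{3} + \frac{13}{3} \cdot 158 + \frac{1}{3} \cdot 158 \cdot 86\right) \left(-10\right) = \left(- \frac{871}{3} - \frac{5762}{3} + \frac{2054}{3} + \frac{13588}{3}\right) \left(-10\right) = 3003 \left(-10\right) = -30030$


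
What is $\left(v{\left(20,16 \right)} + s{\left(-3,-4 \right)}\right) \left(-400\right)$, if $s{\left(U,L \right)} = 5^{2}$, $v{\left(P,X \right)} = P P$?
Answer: $-170000$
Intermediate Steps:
$v{\left(P,X \right)} = P^{2}$
$s{\left(U,L \right)} = 25$
$\left(v{\left(20,16 \right)} + s{\left(-3,-4 \right)}\right) \left(-400\right) = \left(20^{2} + 25\right) \left(-400\right) = \left(400 + 25\right) \left(-400\right) = 425 \left(-400\right) = -170000$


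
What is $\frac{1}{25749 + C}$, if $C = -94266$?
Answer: $- \frac{1}{68517} \approx -1.4595 \cdot 10^{-5}$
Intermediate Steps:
$\frac{1}{25749 + C} = \frac{1}{25749 - 94266} = \frac{1}{-68517} = - \frac{1}{68517}$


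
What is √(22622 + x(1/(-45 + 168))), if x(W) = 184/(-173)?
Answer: √677022006/173 ≈ 150.40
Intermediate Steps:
x(W) = -184/173 (x(W) = 184*(-1/173) = -184/173)
√(22622 + x(1/(-45 + 168))) = √(22622 - 184/173) = √(3913422/173) = √677022006/173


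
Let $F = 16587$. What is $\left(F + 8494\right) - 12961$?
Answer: $12120$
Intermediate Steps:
$\left(F + 8494\right) - 12961 = \left(16587 + 8494\right) - 12961 = 25081 - 12961 = 12120$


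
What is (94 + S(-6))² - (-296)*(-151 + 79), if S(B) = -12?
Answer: -14588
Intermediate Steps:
(94 + S(-6))² - (-296)*(-151 + 79) = (94 - 12)² - (-296)*(-151 + 79) = 82² - (-296)*(-72) = 6724 - 1*21312 = 6724 - 21312 = -14588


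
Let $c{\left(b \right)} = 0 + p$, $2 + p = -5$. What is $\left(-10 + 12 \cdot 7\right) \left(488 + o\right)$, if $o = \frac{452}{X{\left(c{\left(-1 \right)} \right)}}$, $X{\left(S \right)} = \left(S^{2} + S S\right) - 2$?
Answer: $\frac{437525}{12} \approx 36460.0$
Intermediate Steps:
$p = -7$ ($p = -2 - 5 = -7$)
$c{\left(b \right)} = -7$ ($c{\left(b \right)} = 0 - 7 = -7$)
$X{\left(S \right)} = -2 + 2 S^{2}$ ($X{\left(S \right)} = \left(S^{2} + S^{2}\right) - 2 = 2 S^{2} - 2 = -2 + 2 S^{2}$)
$o = \frac{113}{24}$ ($o = \frac{452}{-2 + 2 \left(-7\right)^{2}} = \frac{452}{-2 + 2 \cdot 49} = \frac{452}{-2 + 98} = \frac{452}{96} = 452 \cdot \frac{1}{96} = \frac{113}{24} \approx 4.7083$)
$\left(-10 + 12 \cdot 7\right) \left(488 + o\right) = \left(-10 + 12 \cdot 7\right) \left(488 + \frac{113}{24}\right) = \left(-10 + 84\right) \frac{11825}{24} = 74 \cdot \frac{11825}{24} = \frac{437525}{12}$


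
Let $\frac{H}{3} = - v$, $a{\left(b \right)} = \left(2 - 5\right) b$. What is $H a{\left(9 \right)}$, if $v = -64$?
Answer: $-5184$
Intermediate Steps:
$a{\left(b \right)} = - 3 b$
$H = 192$ ($H = 3 \left(\left(-1\right) \left(-64\right)\right) = 3 \cdot 64 = 192$)
$H a{\left(9 \right)} = 192 \left(\left(-3\right) 9\right) = 192 \left(-27\right) = -5184$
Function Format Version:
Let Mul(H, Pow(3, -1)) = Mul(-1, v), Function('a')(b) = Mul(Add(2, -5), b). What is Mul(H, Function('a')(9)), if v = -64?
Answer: -5184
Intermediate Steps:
Function('a')(b) = Mul(-3, b)
H = 192 (H = Mul(3, Mul(-1, -64)) = Mul(3, 64) = 192)
Mul(H, Function('a')(9)) = Mul(192, Mul(-3, 9)) = Mul(192, -27) = -5184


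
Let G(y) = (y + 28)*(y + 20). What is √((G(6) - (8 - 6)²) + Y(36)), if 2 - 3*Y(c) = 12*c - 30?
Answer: 8*√105/3 ≈ 27.325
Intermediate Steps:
G(y) = (20 + y)*(28 + y) (G(y) = (28 + y)*(20 + y) = (20 + y)*(28 + y))
Y(c) = 32/3 - 4*c (Y(c) = ⅔ - (12*c - 30)/3 = ⅔ - (-30 + 12*c)/3 = ⅔ + (10 - 4*c) = 32/3 - 4*c)
√((G(6) - (8 - 6)²) + Y(36)) = √(((560 + 6² + 48*6) - (8 - 6)²) + (32/3 - 4*36)) = √(((560 + 36 + 288) - 1*2²) + (32/3 - 144)) = √((884 - 1*4) - 400/3) = √((884 - 4) - 400/3) = √(880 - 400/3) = √(2240/3) = 8*√105/3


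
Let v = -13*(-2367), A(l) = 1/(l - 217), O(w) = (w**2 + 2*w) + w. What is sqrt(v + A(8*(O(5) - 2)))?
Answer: sqrt(232905786)/87 ≈ 175.42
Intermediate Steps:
O(w) = w**2 + 3*w
A(l) = 1/(-217 + l)
v = 30771
sqrt(v + A(8*(O(5) - 2))) = sqrt(30771 + 1/(-217 + 8*(5*(3 + 5) - 2))) = sqrt(30771 + 1/(-217 + 8*(5*8 - 2))) = sqrt(30771 + 1/(-217 + 8*(40 - 2))) = sqrt(30771 + 1/(-217 + 8*38)) = sqrt(30771 + 1/(-217 + 304)) = sqrt(30771 + 1/87) = sqrt(2677078/87) = sqrt(232905786)/87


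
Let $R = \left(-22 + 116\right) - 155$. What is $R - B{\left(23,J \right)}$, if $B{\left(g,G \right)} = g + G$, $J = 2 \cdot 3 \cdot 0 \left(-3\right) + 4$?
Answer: $-88$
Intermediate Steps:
$R = -61$ ($R = 94 - 155 = -61$)
$J = 4$ ($J = 6 \cdot 0 \left(-3\right) + 4 = 0 \left(-3\right) + 4 = 0 + 4 = 4$)
$B{\left(g,G \right)} = G + g$
$R - B{\left(23,J \right)} = -61 - \left(4 + 23\right) = -61 - 27 = -88$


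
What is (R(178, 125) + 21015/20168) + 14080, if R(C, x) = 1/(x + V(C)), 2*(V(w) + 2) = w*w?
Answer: 4533843774243/321982120 ≈ 14081.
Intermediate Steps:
V(w) = -2 + w²/2 (V(w) = -2 + (w*w)/2 = -2 + w²/2)
R(C, x) = 1/(-2 + x + C²/2) (R(C, x) = 1/(x + (-2 + C²/2)) = 1/(-2 + x + C²/2))
(R(178, 125) + 21015/20168) + 14080 = (2/(-4 + 178² + 2*125) + 21015/20168) + 14080 = (2/(-4 + 31684 + 250) + 21015*(1/20168)) + 14080 = (2/31930 + 21015/20168) + 14080 = (2*(1/31930) + 21015/20168) + 14080 = (1/15965 + 21015/20168) + 14080 = 335524643/321982120 + 14080 = 4533843774243/321982120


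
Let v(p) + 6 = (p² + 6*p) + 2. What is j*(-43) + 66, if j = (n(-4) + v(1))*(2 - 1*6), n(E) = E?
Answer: -106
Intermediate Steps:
v(p) = -4 + p² + 6*p (v(p) = -6 + ((p² + 6*p) + 2) = -6 + (2 + p² + 6*p) = -4 + p² + 6*p)
j = 4 (j = (-4 + (-4 + 1² + 6*1))*(2 - 1*6) = (-4 + (-4 + 1 + 6))*(2 - 6) = (-4 + 3)*(-4) = -1*(-4) = 4)
j*(-43) + 66 = 4*(-43) + 66 = -172 + 66 = -106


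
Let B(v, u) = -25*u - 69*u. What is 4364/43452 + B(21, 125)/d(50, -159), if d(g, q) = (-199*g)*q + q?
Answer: 532734277/5728027311 ≈ 0.093005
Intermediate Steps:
d(g, q) = q - 199*g*q (d(g, q) = -199*g*q + q = q - 199*g*q)
B(v, u) = -94*u
4364/43452 + B(21, 125)/d(50, -159) = 4364/43452 + (-94*125)/((-159*(1 - 199*50))) = 4364*(1/43452) - 11750*(-1/(159*(1 - 9950))) = 1091/10863 - 11750/((-159*(-9949))) = 1091/10863 - 11750/1581891 = 532734277/5728027311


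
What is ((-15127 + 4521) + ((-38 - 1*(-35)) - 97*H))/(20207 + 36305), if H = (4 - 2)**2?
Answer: -10997/56512 ≈ -0.19460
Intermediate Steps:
H = 4 (H = 2**2 = 4)
((-15127 + 4521) + ((-38 - 1*(-35)) - 97*H))/(20207 + 36305) = ((-15127 + 4521) + ((-38 - 1*(-35)) - 97*4))/(20207 + 36305) = (-10606 + ((-38 + 35) - 388))/56512 = (-10606 + (-3 - 388))*(1/56512) = (-10606 - 391)*(1/56512) = -10997*1/56512 = -10997/56512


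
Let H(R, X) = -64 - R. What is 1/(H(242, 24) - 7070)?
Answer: -1/7376 ≈ -0.00013557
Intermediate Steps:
1/(H(242, 24) - 7070) = 1/((-64 - 1*242) - 7070) = 1/((-64 - 242) - 7070) = 1/(-306 - 7070) = 1/(-7376) = -1/7376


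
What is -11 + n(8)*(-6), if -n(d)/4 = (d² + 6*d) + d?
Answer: 2869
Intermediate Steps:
n(d) = -28*d - 4*d² (n(d) = -4*((d² + 6*d) + d) = -4*(d² + 7*d) = -28*d - 4*d²)
-11 + n(8)*(-6) = -11 - 4*8*(7 + 8)*(-6) = -11 - 4*8*15*(-6) = -11 - 480*(-6) = -11 + 2880 = 2869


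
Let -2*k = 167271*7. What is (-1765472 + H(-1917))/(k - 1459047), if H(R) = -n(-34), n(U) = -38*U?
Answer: 3533528/4088991 ≈ 0.86416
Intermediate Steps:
H(R) = -1292 (H(R) = -(-38)*(-34) = -1*1292 = -1292)
k = -1170897/2 (k = -167271*7/2 = -1/2*1170897 = -1170897/2 ≈ -5.8545e+5)
(-1765472 + H(-1917))/(k - 1459047) = (-1765472 - 1292)/(-1170897/2 - 1459047) = -1766764/(-4088991/2) = -1766764*(-2/4088991) = 3533528/4088991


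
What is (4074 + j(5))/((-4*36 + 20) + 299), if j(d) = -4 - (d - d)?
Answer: 814/35 ≈ 23.257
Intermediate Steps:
j(d) = -4 (j(d) = -4 - 1*0 = -4 + 0 = -4)
(4074 + j(5))/((-4*36 + 20) + 299) = (4074 - 4)/((-4*36 + 20) + 299) = 4070/((-144 + 20) + 299) = 4070/(-124 + 299) = 4070/175 = 4070*(1/175) = 814/35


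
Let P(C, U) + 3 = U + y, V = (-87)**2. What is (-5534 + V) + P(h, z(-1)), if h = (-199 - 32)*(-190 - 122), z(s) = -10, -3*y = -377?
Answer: 6443/3 ≈ 2147.7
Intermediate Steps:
y = 377/3 (y = -1/3*(-377) = 377/3 ≈ 125.67)
V = 7569
h = 72072 (h = -231*(-312) = 72072)
P(C, U) = 368/3 + U (P(C, U) = -3 + (U + 377/3) = -3 + (377/3 + U) = 368/3 + U)
(-5534 + V) + P(h, z(-1)) = (-5534 + 7569) + (368/3 - 10) = 2035 + 338/3 = 6443/3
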